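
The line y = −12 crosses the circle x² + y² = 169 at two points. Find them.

(−5, −12) and (5, −12)

Express y = −12 and substitute into the circle:
x² − 25 = 0
x = 5 or x = −5, giving (5, −12) and (−5, −12).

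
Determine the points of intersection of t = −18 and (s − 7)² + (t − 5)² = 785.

(−9, −18) and (23, −18)

Express t = −18 and substitute into the circle:
s² − 14s − 207 = 0
s = 23 or s = −9, giving (23, −18) and (−9, −18).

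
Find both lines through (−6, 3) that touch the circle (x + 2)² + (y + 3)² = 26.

5x − y = −33 and x + 5y = 9

A line y − (3) = m(x − (−6)) is tangent when its distance from (−2, −3) is √26:
[m·(4) − (−6)]² = 26(m² + 1)
5m² − 24m − 5 = 0, so m = 5 or m = −1/5.
Through (−6, 3) these give 5x − y = −33 and x + 5y = 9.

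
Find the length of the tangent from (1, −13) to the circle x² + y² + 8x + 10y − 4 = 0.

2√11

The centre is (−4, −5) and r = 3√5. The square of the distance from P to the centre is 25 + 64 = 89.
By the tangent–radius right angle, tangent length = √(|PO|² − r²) = √44 = 2√11.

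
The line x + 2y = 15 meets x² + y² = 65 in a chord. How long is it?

Centre (0, 0), r² = 65. Perpendicular distance d from centre to line = |−15| / √5 = 15/√5.
Half the chord is √(r² − d²) = √(20), so the full chord is 4√5.

4√5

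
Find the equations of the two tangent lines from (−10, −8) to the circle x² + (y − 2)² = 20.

2x − y = −12 and x − 2y = 6

Write the tangent as mx − y + (−8 − m·(−10)) = 0 and set its distance from the centre to 2√5:
[m·(10) − (10)]² = 20(m² + 1)
2m² − 5m + 2 = 0, so m = 2 or m = 1/2.
Through (−10, −8) these give 2x − y = −12 and x − 2y = 6.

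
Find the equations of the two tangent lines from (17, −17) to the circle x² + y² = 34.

5x + 3y = 34 and 3x + 5y = −34

Write the tangent as mx − y + (−17 − m·(17)) = 0 and set its distance from the centre to √34:
(−17m − (17))² = 34(m² + 1)
15m² + 34m + 15 = 0, so m = −5/3 or m = −3/5.
Through (17, −17) these give 5x + 3y = 34 and 3x + 5y = −34.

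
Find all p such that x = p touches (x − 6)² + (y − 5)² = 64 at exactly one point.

p = −2 or p = 14

Tangency holds when the distance from the centre (6, 5) to the line equals the radius 8:
|1·6 + 0·5 − p| / √1 = 8
|p − (6)| = 8, so p = 14 or p = −2.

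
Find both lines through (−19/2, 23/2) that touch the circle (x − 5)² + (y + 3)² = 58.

7x + 3y = −32 and 3x + 7y = 52

Write the tangent as mx − y + (23/2 − m·(−19/2)) = 0 and set its distance from the centre to √58:
[m·(29/2) − (−29/2)]² = 58(m² + 1)
21m² + 58m + 21 = 0, so m = −7/3 or m = −3/7.
With m = −7/3: 7x + 3y = −32. With m = −3/7: 3x + 7y = 52.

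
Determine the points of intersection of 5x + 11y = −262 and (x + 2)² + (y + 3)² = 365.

From the line, y = (−262 − 5x)/11. Substituting:
146x² + 2774x + 8760 = 0  ⟹  x² + 19x + 60 = 0
x = −4 or x = −15, giving (−4, −22) and (−15, −17).

(−15, −17) and (−4, −22)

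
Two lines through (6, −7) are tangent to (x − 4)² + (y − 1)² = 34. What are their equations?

Write the tangent as mx − y + (−7 − m·(6)) = 0 and set its distance from the centre to √34:
[m·(−2) − (8)]² = 34(m² + 1)
15m² − 16m − 15 = 0, so m = −3/5 or m = 5/3.
Through (6, −7) these give 3x + 5y = −17 and 5x − 3y = 51.

3x + 5y = −17 and 5x − 3y = 51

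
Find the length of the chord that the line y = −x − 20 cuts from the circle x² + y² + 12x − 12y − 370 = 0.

Centre (−6, 6), r² = 442. Perpendicular distance d from centre to line = |20| / √2 = 20/√2.
Chord = 2√(r² − d²) = 2·√(242) = 22√2.

22√2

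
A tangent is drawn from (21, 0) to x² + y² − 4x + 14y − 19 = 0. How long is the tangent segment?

13√2

With centre O = (2, −7), |OP|² = 410 and r² = 72.
By the tangent–radius right angle, tangent length = √(|PO|² − r²) = √338 = 13√2.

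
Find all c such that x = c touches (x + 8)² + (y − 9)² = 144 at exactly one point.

The line touches the circle iff its distance from (−8, 9) is 12:
|1·(−8) + 0·9 − c| / √1 = 12
|c − (−8)| = 12, so c = 4 or c = −20.

c = −20 or c = 4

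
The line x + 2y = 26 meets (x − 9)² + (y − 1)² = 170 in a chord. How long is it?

10√5

From the line, y = (26 − x)/2. Substituting:
5x² − 120x + 220 = 0  ⟹  x² − 24x + 44 = 0
x = 22 or x = 2, giving (22, 2) and (2, 12).
|(22, 2) − (2, 12)| = √((20)² + (−10)²) = 10√5.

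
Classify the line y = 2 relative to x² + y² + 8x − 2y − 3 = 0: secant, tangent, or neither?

Substituting the line into the circle gives x² + 8x − 3 = 0.
Discriminant = (8)² − 4·1·(−3) = 76 > 0.
Two real roots: the line is a secant.

secant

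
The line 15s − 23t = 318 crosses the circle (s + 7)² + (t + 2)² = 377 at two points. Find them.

(−11, −21) and (12, −6)

From the line, t = (−318 + 15s)/23. Substituting:
754s² − 754s − 99528 = 0  ⟹  s² − s − 132 = 0
s = 12 or s = −11, giving (12, −6) and (−11, −21).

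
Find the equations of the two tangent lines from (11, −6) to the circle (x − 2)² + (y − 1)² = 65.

8x + y = 82 and x − 8y = 59

A line y − (−6) = m(x − (11)) is tangent when its distance from (2, 1) is √65:
(−9m − (7))² = 65(m² + 1)
8m² + 63m − 8 = 0, so m = −8 or m = 1/8.
Through (11, −6) these give 8x + y = 82 and x − 8y = 59.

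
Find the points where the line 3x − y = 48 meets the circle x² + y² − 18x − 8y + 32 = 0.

(16, 0) and (17, 3)

Express y = 3x − 48 and substitute into the circle:
10x² − 330x + 2720 = 0  ⟹  x² − 33x + 272 = 0
x = 17 or x = 16, giving (17, 3) and (16, 0).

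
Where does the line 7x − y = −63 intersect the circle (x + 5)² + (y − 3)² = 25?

Substitute y = 7x + 63:
50x² + 850x + 3600 = 0  ⟹  x² + 17x + 72 = 0
x = −8 or x = −9, giving (−8, 7) and (−9, 0).

(−9, 0) and (−8, 7)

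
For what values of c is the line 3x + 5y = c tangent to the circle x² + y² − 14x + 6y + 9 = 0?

The line touches the circle iff its distance from (7, −3) is 7:
|3·7 + 5·(−3) − c| / √34 = 7
|c − (6)| = 7√34.

c = 6 ± 7√34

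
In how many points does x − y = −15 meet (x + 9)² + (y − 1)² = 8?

Centre (−9, 1), r² = 8. Distance² from centre to line = (5)²/2 = 25/2.
Since d² > r², the line lies outside the circle.

0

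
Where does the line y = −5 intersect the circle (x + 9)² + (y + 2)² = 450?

(−30, −5) and (12, −5)

Substitute y = −5:
x² + 18x − 360 = 0
x = 12 or x = −30, giving (12, −5) and (−30, −5).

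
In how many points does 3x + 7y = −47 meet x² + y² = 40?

2

d² = (3·0 + 7·0 − (−47))²/58 = 2209/58; r² = 40.
Since d² < r², the line cuts the circle twice.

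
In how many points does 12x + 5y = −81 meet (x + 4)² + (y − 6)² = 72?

Substituting the line into the circle gives 169x² + 2864x + 10921 = 0.
Discriminant = (2864)² − 4·169·(10921) = 819900 > 0.
Two real roots: the line is a secant.

2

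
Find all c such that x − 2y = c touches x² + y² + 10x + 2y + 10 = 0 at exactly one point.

For a tangent, require d(centre, line) = r = 4.
|1·(−5) − 2·(−1) − c| / √5 = 4
|c − (−3)| = 4√5.

c = −3 ± 4√5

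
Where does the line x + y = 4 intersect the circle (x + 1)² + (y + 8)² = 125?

From the line, y = −x + 4. Substituting:
2x² − 22x + 20 = 0  ⟹  x² − 11x + 10 = 0
x = 10 or x = 1, giving (10, −6) and (1, 3).

(1, 3) and (10, −6)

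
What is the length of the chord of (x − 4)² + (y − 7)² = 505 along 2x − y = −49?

2√5

Express y = 2x + 49 and substitute into the circle:
5x² + 160x + 1275 = 0  ⟹  x² + 32x + 255 = 0
x = −15 or x = −17, giving (−15, 19) and (−17, 15).
|(−15, 19) − (−17, 15)| = √((2)² + (4)²) = 2√5.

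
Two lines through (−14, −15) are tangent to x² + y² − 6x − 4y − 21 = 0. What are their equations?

A line y − (−15) = m(x − (−14)) is tangent when its distance from (3, 2) is √34:
[m·(17) − (17)]² = 34(m² + 1)
15m² − 34m + 15 = 0, so m = 5/3 or m = 3/5.
Through (−14, −15) these give 5x − 3y = −25 and 3x − 5y = 33.

5x − 3y = −25 and 3x − 5y = 33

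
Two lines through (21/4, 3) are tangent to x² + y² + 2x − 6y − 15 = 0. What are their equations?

Write the tangent as mx − y + (3 − m·(21/4)) = 0 and set its distance from the centre to 5:
(−25/4m − (0))² = 25(m² + 1)
9m² − 16 = 0, so m = 4/3 or m = −4/3.
Through (21/4, 3) these give 4x − 3y = 12 and 4x + 3y = 30.

4x − 3y = 12 and 4x + 3y = 30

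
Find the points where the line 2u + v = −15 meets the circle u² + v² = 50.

Substitute v = −2u − 15:
5u² + 60u + 175 = 0  ⟹  u² + 12u + 35 = 0
u = −5 or u = −7, giving (−5, −5) and (−7, −1).

(−7, −1) and (−5, −5)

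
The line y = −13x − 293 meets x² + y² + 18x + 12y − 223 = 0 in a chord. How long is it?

From the line, y = −13x − 293. Substituting:
170x² + 7480x + 82110 = 0  ⟹  x² + 44x + 483 = 0
x = −21 or x = −23, giving (−21, −20) and (−23, 6).
|(−21, −20) − (−23, 6)| = √((2)² + (−26)²) = 2√170.

2√170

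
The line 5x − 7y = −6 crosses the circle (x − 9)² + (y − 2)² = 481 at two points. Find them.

(−11, −7) and (24, 18)

From the line, y = (6 + 5x)/7. Substituting:
74x² − 962x − 19536 = 0  ⟹  x² − 13x − 264 = 0
x = 24 or x = −11, giving (24, 18) and (−11, −7).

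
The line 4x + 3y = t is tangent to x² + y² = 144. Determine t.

For a tangent, require d(centre, line) = r = 12.
|4·0 + 3·0 − t| / √25 = 12
|t| = 12·5, so t = 60 or t = −60.

t = −60 or t = 60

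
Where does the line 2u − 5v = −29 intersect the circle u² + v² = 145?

(−12, 1) and (8, 9)

From the line, v = (29 + 2u)/5. Substituting:
29u² + 116u − 2784 = 0  ⟹  u² + 4u − 96 = 0
u = 8 or u = −12, giving (8, 9) and (−12, 1).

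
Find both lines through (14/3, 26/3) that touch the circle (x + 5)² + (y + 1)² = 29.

2x − 5y = −34 and 5x − 2y = 6

A line y − (26/3) = m(x − (14/3)) is tangent when its distance from (−5, −1) is √29:
(−29/3m − (−29/3))² = 29(m² + 1)
10m² − 29m + 10 = 0, so m = 2/5 or m = 5/2.
Through (14/3, 26/3) these give 2x − 5y = −34 and 5x − 2y = 6.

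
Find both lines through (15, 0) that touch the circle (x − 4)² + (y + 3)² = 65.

4x + 7y = 60 and 7x − 4y = 105

Let a tangent through (15, 0) have slope m. Its distance from (4, −3) must equal √65:
[m·(−11) − (−3)]² = 65(m² + 1)
28m² − 33m − 28 = 0, so m = −4/7 or m = 7/4.
With m = −4/7: 4x + 7y = 60. With m = 7/4: 7x − 4y = 105.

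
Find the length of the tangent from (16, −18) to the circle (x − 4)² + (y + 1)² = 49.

With centre O = (4, −1), |OP|² = 433 and r² = 49.
Power of the point: PT² = |PO|² − r² = 384, so PT = 8√6.

8√6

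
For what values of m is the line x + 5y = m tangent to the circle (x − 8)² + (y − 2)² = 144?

m = 18 ± 12√26

Tangency holds when the distance from the centre (8, 2) to the line equals the radius 12:
|1·8 + 5·2 − m| / √26 = 12
|m − (18)| = 12√26.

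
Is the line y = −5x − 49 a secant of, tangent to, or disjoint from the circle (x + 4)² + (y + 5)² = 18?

Centre (−4, −5), r² = 18. Distance² from centre to line = (24)²/26 = 288/13.
Since d² > r², the line lies outside the circle.

disjoint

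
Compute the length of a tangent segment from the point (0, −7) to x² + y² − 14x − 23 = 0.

√26

The centre is (7, 0) and r = 6√2. The square of the distance from P to the centre is 49 + 49 = 98.
By the tangent–radius right angle, tangent length = √(|PO|² − r²) = √26.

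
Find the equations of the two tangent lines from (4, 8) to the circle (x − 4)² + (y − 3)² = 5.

2x + y = 16 and 2x − y = 0

A line y − (8) = m(x − (4)) is tangent when its distance from (4, 3) is √5:
[m·(0) − (−5)]² = 5(m² + 1)
m² − 4 = 0, so m = −2 or m = 2.
With m = −2: 2x + y = 16. With m = 2: 2x − y = 0.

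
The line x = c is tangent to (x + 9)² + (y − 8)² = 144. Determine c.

The line touches the circle iff its distance from (−9, 8) is 12:
|1·(−9) + 0·8 − c| / √1 = 12
|c − (−9)| = 12, so c = 3 or c = −21.

c = −21 or c = 3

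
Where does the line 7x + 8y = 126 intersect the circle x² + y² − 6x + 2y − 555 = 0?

(−6, 21) and (26, −7)

Express y = (126 − 7x)/8 and substitute into the circle:
113x² − 2260x − 17628 = 0  ⟹  x² − 20x − 156 = 0
x = 26 or x = −6, giving (26, −7) and (−6, 21).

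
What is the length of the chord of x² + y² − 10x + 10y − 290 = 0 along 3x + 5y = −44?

The distance from (5, −5) to the line is 34/√34, and r² = 340.
Half the chord is √(r² − d²) = √(306), so the full chord is 6√34.

6√34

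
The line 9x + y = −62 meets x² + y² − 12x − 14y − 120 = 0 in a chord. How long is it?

√82

Express y = −9x − 62 and substitute into the circle:
82x² + 1230x + 4592 = 0  ⟹  x² + 15x + 56 = 0
x = −7 or x = −8, giving (−7, 1) and (−8, 10).
Chord length = distance between (−7, 1) and (−8, 10) = √82 = √82.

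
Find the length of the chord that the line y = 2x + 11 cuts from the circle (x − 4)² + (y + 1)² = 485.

The distance from (4, −1) to the line is 20/√5, and r² = 485.
Chord = 2√(r² − d²) = 2·√(405) = 18√5.

18√5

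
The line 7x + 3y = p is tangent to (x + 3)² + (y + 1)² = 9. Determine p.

For a tangent, require d(centre, line) = r = 3.
|7·(−3) + 3·(−1) − p| / √58 = 3
|p − (−24)| = 3√58.

p = −24 ± 3√58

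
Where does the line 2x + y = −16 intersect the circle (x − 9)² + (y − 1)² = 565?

From the line, y = −2x − 16. Substituting:
5x² + 50x − 195 = 0  ⟹  x² + 10x − 39 = 0
x = 3 or x = −13, giving (3, −22) and (−13, 10).

(−13, 10) and (3, −22)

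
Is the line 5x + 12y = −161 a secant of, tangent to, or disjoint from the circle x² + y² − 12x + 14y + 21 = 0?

Substituting the line into the circle gives 169x² − 958x + 1897 = 0.
Δ = 917764 − 1282372 = −364608.
No real roots: the line does not meet the circle.

disjoint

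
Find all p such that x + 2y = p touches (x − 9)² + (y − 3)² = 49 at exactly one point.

The line touches the circle iff its distance from (9, 3) is 7:
|1·9 + 2·3 − p| / √5 = 7
|p − (15)| = 7√5.

p = 15 ± 7√5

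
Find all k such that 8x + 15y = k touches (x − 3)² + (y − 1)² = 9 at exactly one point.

k = −12 or k = 90

The line touches the circle iff its distance from (3, 1) is 3:
|8·3 + 15·1 − k| / √289 = 3
|k − (39)| = 3·17, so k = 90 or k = −12.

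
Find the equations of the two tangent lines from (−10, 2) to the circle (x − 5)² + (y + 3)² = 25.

y = 2 and 3x + 4y = −22

Let a tangent through (−10, 2) have slope m. Its distance from (5, −3) must equal 5:
(15m − (−5))² = 25(m² + 1)
4m² + 3m = 0, so m = 0 or m = −3/4.
Through (−10, 2) these give y = 2 and 3x + 4y = −22.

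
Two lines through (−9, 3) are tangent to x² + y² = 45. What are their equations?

x − 2y = −15 and 2x + y = −15

Write the tangent as mx − y + (3 − m·(−9)) = 0 and set its distance from the centre to 3√5:
(9m − (−3))² = 45(m² + 1)
2m² + 3m − 2 = 0, so m = 1/2 or m = −2.
Through (−9, 3) these give x − 2y = −15 and 2x + y = −15.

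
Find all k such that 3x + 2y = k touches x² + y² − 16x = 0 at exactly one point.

For a tangent, require d(centre, line) = r = 8.
|3·8 + 2·0 − k| / √13 = 8
|k − (24)| = 8√13.

k = 24 ± 8√13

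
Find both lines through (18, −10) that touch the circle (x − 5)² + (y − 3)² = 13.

3x + 2y = 34 and 2x + 3y = 6

A line y − (−10) = m(x − (18)) is tangent when its distance from (5, 3) is √13:
[m·(−13) − (13)]² = 13(m² + 1)
6m² + 13m + 6 = 0, so m = −3/2 or m = −2/3.
Through (18, −10) these give 3x + 2y = 34 and 2x + 3y = 6.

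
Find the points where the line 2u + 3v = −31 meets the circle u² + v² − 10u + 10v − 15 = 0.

Substitute v = (−31 − 2u)/3:
13u² − 26u − 104 = 0  ⟹  u² − 2u − 8 = 0
u = 4 or u = −2, giving (4, −13) and (−2, −9).

(−2, −9) and (4, −13)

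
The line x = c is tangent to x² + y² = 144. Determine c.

For a tangent, require d(centre, line) = r = 12.
|1·0 + 0·0 − c| / √1 = 12
|c| = 12, so c = 12 or c = −12.

c = −12 or c = 12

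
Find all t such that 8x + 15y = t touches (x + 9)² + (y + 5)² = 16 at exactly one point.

The line touches the circle iff its distance from (−9, −5) is 4:
|8·(−9) + 15·(−5) − t| / √289 = 4
|t − (−147)| = 4·17, so t = −79 or t = −215.

t = −215 or t = −79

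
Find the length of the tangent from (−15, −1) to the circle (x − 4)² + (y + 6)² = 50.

4√21

Centre (4, −6), r² = 50. |PO|² = (−19)² + (5)² = 386.
By the tangent–radius right angle, tangent length = √(|PO|² − r²) = √336 = 4√21.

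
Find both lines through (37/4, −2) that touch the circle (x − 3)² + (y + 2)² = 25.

Let a tangent through (37/4, −2) have slope m. Its distance from (3, −2) must equal 5:
[m·(−25/4) − (0)]² = 25(m² + 1)
9m² − 16 = 0, so m = −4/3 or m = 4/3.
With m = −4/3: 4x + 3y = 31. With m = 4/3: 4x − 3y = 43.

4x + 3y = 31 and 4x − 3y = 43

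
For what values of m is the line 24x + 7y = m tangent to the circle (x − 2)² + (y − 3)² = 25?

For a tangent, require d(centre, line) = r = 5.
|24·2 + 7·3 − m| / √625 = 5
|m − (69)| = 5·25, so m = 194 or m = −56.

m = −56 or m = 194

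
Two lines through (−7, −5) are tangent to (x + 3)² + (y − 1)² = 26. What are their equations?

5x + y = −40 and x − 5y = 18

Let a tangent through (−7, −5) have slope m. Its distance from (−3, 1) must equal √26:
(4m − (6))² = 26(m² + 1)
5m² + 24m − 5 = 0, so m = −5 or m = 1/5.
With m = −5: 5x + y = −40. With m = 1/5: x − 5y = 18.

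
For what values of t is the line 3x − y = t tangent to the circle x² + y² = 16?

t = ±4√10

Tangency holds when the distance from the centre (0, 0) to the line equals the radius 4:
|3·0 − 1·0 − t| / √10 = 4
|t| = 4√10.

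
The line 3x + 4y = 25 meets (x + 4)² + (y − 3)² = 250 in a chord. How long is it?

From the line, y = (25 − 3x)/4. Substituting:
25x² + 50x − 3575 = 0  ⟹  x² + 2x − 143 = 0
x = 11 or x = −13, giving (11, −2) and (−13, 16).
|(11, −2) − (−13, 16)| = √((24)² + (−18)²) = 30.

30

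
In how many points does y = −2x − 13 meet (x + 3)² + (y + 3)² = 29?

Substituting the line into the circle gives 5x² + 46x + 80 = 0.
Δ = 2116 − 1600 = 516.
Two real roots: the line is a secant.

2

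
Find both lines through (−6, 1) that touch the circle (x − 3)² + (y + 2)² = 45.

2x + y = −11 and x − 2y = −8

A line y − (1) = m(x − (−6)) is tangent when its distance from (3, −2) is 3√5:
[m·(9) − (−3)]² = 45(m² + 1)
2m² + 3m − 2 = 0, so m = −2 or m = 1/2.
Through (−6, 1) these give 2x + y = −11 and x − 2y = −8.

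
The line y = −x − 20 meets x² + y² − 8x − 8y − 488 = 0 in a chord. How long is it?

16√2

Centre (4, 4), r² = 520. Perpendicular distance d from centre to line = |28| / √2 = 28/√2.
Chord = 2√(r² − d²) = 2·√(128) = 16√2.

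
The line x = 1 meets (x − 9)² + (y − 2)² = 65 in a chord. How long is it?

2

The line gives x = 1. Substituting into the circle:
y² − 4y + 3 = 0
y = 3 or y = 1, giving (1, 3) and (1, 1).
Chord length = distance between (1, 3) and (1, 1) = √4 = 2.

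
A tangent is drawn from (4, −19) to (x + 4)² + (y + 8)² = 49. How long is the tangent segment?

2√34

Centre (−4, −8), r² = 49. |PO|² = (8)² + (−11)² = 185.
The tangent meets the radius at right angles, so tangent² = |PO|² − r² = 185 − 49 = 136.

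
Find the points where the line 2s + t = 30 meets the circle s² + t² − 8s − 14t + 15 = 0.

From the line, t = −2s + 30. Substituting:
5s² − 100s + 495 = 0  ⟹  s² − 20s + 99 = 0
s = 11 or s = 9, giving (11, 8) and (9, 12).

(9, 12) and (11, 8)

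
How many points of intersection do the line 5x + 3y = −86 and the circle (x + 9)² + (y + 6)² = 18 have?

2

d² = (5·(−9) + 3·(−6) − (−86))²/34 = 529/34; r² = 18.
Since d² < r², the line cuts the circle twice.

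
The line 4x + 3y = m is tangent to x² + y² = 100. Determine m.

m = −50 or m = 50

Tangency holds when the distance from the centre (0, 0) to the line equals the radius 10:
|4·0 + 3·0 − m| / √25 = 10
|m| = 10·5, so m = 50 or m = −50.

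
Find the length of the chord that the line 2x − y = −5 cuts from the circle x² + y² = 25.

Express y = 2x + 5 and substitute into the circle:
5x² + 20x = 0  ⟹  x² + 4x = 0
x = 0 or x = −4, giving (0, 5) and (−4, −3).
|(0, 5) − (−4, −3)| = √((4)² + (8)²) = 4√5.

4√5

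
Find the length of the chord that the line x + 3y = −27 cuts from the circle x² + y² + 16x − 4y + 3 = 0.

√10

Express y = (−27 − x)/3 and substitute into the circle:
10x² + 210x + 1080 = 0  ⟹  x² + 21x + 108 = 0
x = −9 or x = −12, giving (−9, −6) and (−12, −5).
Chord length = distance between (−9, −6) and (−12, −5) = √10 = √10.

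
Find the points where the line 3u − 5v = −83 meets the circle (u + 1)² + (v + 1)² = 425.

Substitute v = (83 + 3u)/5:
34u² + 578u − 2856 = 0  ⟹  u² + 17u − 84 = 0
u = 4 or u = −21, giving (4, 19) and (−21, 4).

(−21, 4) and (4, 19)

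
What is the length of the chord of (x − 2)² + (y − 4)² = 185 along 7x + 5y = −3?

Express y = (−3 − 7x)/5 and substitute into the circle:
74x² + 222x − 3996 = 0  ⟹  x² + 3x − 54 = 0
x = 6 or x = −9, giving (6, −9) and (−9, 12).
Chord length = distance between (6, −9) and (−9, 12) = √666 = 3√74.

3√74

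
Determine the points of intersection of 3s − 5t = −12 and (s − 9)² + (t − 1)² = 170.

(−4, 0) and (16, 12)

Substitute t = (12 + 3s)/5:
34s² − 408s − 2176 = 0  ⟹  s² − 12s − 64 = 0
s = 16 or s = −4, giving (16, 12) and (−4, 0).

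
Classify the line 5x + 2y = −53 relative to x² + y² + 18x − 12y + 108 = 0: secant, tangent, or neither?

d² = (5·(−9) + 2·6 − (−53))²/29 = 400/29; r² = 9.
Since d² > r², the line lies outside the circle.

neither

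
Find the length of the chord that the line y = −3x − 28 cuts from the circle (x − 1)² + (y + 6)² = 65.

Centre (1, −6), r² = 65. Perpendicular distance d from centre to line = |25| / √10 = 25/√10.
Half the chord is √(r² − d²) = √(5/2), so the full chord is √10.

√10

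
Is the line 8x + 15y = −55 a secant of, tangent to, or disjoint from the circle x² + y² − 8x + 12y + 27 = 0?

secant

d² = (8·4 + 15·(−6) − (−55))²/289 = 9/289; r² = 25.
Since d² < r², the line cuts the circle twice.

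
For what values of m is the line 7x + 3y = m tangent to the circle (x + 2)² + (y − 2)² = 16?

m = −8 ± 4√58

For a tangent, require d(centre, line) = r = 4.
|7·(−2) + 3·2 − m| / √58 = 4
|m − (−8)| = 4√58.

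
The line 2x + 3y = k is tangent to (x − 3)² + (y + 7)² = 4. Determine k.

k = −15 ± 2√13

Tangency holds when the distance from the centre (3, −7) to the line equals the radius 2:
|2·3 + 3·(−7) − k| / √13 = 2
|k − (−15)| = 2√13.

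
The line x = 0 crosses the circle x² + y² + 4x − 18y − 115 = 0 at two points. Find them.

(0, −5) and (0, 23)

The line gives x = 0. Substituting into the circle:
y² − 18y − 115 = 0
y = 23 or y = −5, giving (0, 23) and (0, −5).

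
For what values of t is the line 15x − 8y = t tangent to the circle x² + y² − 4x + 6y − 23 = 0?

The line touches the circle iff its distance from (2, −3) is 6:
|15·2 − 8·(−3) − t| / √289 = 6
|t − (54)| = 6·17, so t = 156 or t = −48.

t = −48 or t = 156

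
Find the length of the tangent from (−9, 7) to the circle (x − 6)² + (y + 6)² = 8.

With centre O = (6, −6), |OP|² = 394 and r² = 8.
By the tangent–radius right angle, tangent length = √(|PO|² − r²) = √386.

√386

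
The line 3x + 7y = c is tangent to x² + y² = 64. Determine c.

Tangency holds when the distance from the centre (0, 0) to the line equals the radius 8:
|3·0 + 7·0 − c| / √58 = 8
|c| = 8√58.

c = ±8√58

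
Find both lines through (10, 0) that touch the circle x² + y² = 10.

x + 3y = 10 and x − 3y = 10

Let a tangent through (10, 0) have slope m. Its distance from (0, 0) must equal √10:
(−10m − (0))² = 10(m² + 1)
9m² − 1 = 0, so m = −1/3 or m = 1/3.
With m = −1/3: x + 3y = 10. With m = 1/3: x − 3y = 10.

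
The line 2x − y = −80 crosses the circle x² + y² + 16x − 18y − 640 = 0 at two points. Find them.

(−36, 8) and (−24, 32)

Express y = 2x + 80 and substitute into the circle:
5x² + 300x + 4320 = 0  ⟹  x² + 60x + 864 = 0
x = −24 or x = −36, giving (−24, 32) and (−36, 8).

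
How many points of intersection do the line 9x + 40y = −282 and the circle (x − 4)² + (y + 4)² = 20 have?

2

d² = (9·4 + 40·(−4) − (−282))²/1681 = 24964/1681; r² = 20.
Since d² < r², the line cuts the circle twice.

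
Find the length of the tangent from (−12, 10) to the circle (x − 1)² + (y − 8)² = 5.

2√42

Centre (1, 8), r² = 5. |PO|² = (−13)² + (2)² = 173.
Power of the point: PT² = |PO|² − r² = 168, so PT = 2√42.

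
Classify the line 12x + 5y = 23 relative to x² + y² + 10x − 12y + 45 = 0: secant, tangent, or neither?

Centre (−5, 6), r² = 16. Distance² from centre to line = (−53)²/169 = 2809/169.
Since d² > r², the line lies outside the circle.

neither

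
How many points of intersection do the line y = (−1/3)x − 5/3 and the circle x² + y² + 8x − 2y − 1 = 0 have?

2

Substituting the line into the circle gives 10x² + 88x + 46 = 0.
Discriminant = (88)² − 4·10·(46) = 5904 > 0.
Two real roots: the line is a secant.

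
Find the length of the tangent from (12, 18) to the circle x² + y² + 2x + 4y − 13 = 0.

√551

With centre O = (−1, −2), |OP|² = 569 and r² = 18.
By the tangent–radius right angle, tangent length = √(|PO|² − r²) = √551.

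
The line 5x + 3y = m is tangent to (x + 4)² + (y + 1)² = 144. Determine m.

m = −23 ± 12√34

The line touches the circle iff its distance from (−4, −1) is 12:
|5·(−4) + 3·(−1) − m| / √34 = 12
|m − (−23)| = 12√34.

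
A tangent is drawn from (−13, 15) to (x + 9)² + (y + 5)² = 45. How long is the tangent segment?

√371

The centre is (−9, −5) and r = 3√5. The square of the distance from P to the centre is 16 + 400 = 416.
The tangent meets the radius at right angles, so tangent² = |PO|² − r² = 416 − 45 = 371.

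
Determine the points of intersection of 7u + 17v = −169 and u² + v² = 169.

Express v = (−169 − 7u)/17 and substitute into the circle:
338u² + 2366u − 20280 = 0  ⟹  u² + 7u − 60 = 0
u = 5 or u = −12, giving (5, −12) and (−12, −5).

(−12, −5) and (5, −12)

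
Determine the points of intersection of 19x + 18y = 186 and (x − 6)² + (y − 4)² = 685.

(−12, 23) and (24, −15)

From the line, y = (186 − 19x)/18. Substituting:
685x² − 8220x − 197280 = 0  ⟹  x² − 12x − 288 = 0
x = 24 or x = −12, giving (24, −15) and (−12, 23).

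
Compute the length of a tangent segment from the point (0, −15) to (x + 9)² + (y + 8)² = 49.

With centre O = (−9, −8), |OP|² = 130 and r² = 49.
By the tangent–radius right angle, tangent length = √(|PO|² − r²) = √81 = 9.

9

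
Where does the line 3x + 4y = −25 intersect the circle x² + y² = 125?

(−11, 2) and (5, −10)

From the line, y = (−25 − 3x)/4. Substituting:
25x² + 150x − 1375 = 0  ⟹  x² + 6x − 55 = 0
x = 5 or x = −11, giving (5, −10) and (−11, 2).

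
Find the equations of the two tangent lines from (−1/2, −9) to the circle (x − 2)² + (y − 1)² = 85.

6x + 7y = −66 and 2x − 9y = 80

Write the tangent as mx − y + (−9 − m·(−1/2)) = 0 and set its distance from the centre to √85:
[m·(5/2) − (10)]² = 85(m² + 1)
63m² + 40m − 12 = 0, so m = −6/7 or m = 2/9.
With m = −6/7: 6x + 7y = −66. With m = 2/9: 2x − 9y = 80.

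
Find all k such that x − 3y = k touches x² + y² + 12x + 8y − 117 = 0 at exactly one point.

k = 6 ± 13√10

Tangency holds when the distance from the centre (−6, −4) to the line equals the radius 13:
|1·(−6) − 3·(−4) − k| / √10 = 13
|k − (6)| = 13√10.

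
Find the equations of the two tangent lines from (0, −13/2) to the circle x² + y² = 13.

3x − 2y = 13 and 3x + 2y = −13

Write the tangent as mx − y + (−13/2 − m·(0)) = 0 and set its distance from the centre to √13:
[m·(0) − (13/2)]² = 13(m² + 1)
4m² − 9 = 0, so m = 3/2 or m = −3/2.
With m = 3/2: 3x − 2y = 13. With m = −3/2: 3x + 2y = −13.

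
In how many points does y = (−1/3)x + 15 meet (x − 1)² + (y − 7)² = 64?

2

d² = (1·1 + 3·7 − (45))²/10 = 529/10; r² = 64.
Since d² < r², the line cuts the circle twice.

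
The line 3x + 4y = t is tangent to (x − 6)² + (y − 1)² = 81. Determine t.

The line touches the circle iff its distance from (6, 1) is 9:
|3·6 + 4·1 − t| / √25 = 9
|t − (22)| = 9·5, so t = 67 or t = −23.

t = −23 or t = 67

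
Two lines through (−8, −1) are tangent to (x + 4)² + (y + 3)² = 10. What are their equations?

Let a tangent through (−8, −1) have slope m. Its distance from (−4, −3) must equal √10:
[m·(4) − (−2)]² = 10(m² + 1)
3m² + 8m − 3 = 0, so m = 1/3 or m = −3.
Through (−8, −1) these give x − 3y = −5 and 3x + y = −25.

x − 3y = −5 and 3x + y = −25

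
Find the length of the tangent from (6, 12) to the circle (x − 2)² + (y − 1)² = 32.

√105

The centre is (2, 1) and r = 4√2. The square of the distance from P to the centre is 16 + 121 = 137.
The tangent meets the radius at right angles, so tangent² = |PO|² − r² = 137 − 32 = 105.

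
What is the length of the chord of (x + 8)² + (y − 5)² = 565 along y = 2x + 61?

14√5

The distance from (−8, 5) to the line is 40/√5, and r² = 565.
Half the chord is √(r² − d²) = √(245), so the full chord is 14√5.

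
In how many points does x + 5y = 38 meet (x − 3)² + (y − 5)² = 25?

Centre (3, 5), r² = 25. Distance² from centre to line = (−10)²/26 = 50/13.
Since d² < r², the line cuts the circle twice.

2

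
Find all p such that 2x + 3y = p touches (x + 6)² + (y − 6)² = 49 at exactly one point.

p = 6 ± 7√13

For a tangent, require d(centre, line) = r = 7.
|2·(−6) + 3·6 − p| / √13 = 7
|p − (6)| = 7√13.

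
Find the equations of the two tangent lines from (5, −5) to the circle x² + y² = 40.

3x − y = 20 and x − 3y = 20

Let a tangent through (5, −5) have slope m. Its distance from (0, 0) must equal 2√10:
(−5m − (5))² = 40(m² + 1)
3m² − 10m + 3 = 0, so m = 3 or m = 1/3.
Through (5, −5) these give 3x − y = 20 and x − 3y = 20.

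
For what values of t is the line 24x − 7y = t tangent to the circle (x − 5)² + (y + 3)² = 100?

Tangency holds when the distance from the centre (5, −3) to the line equals the radius 10:
|24·5 − 7·(−3) − t| / √625 = 10
|t − (141)| = 10·25, so t = 391 or t = −109.

t = −109 or t = 391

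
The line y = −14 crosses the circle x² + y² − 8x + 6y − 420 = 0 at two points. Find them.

Express y = −14 and substitute into the circle:
x² − 8x − 308 = 0
x = 22 or x = −14, giving (22, −14) and (−14, −14).

(−14, −14) and (22, −14)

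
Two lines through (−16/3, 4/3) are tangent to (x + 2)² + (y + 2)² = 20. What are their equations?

Write the tangent as mx − y + (4/3 − m·(−16/3)) = 0 and set its distance from the centre to 2√5:
(10/3m − (−10/3))² = 20(m² + 1)
2m² − 5m + 2 = 0, so m = 1/2 or m = 2.
With m = 1/2: x − 2y = −8. With m = 2: 2x − y = −12.

x − 2y = −8 and 2x − y = −12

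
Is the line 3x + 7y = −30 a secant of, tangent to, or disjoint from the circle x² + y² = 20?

Centre (0, 0), r² = 20. Distance² from centre to line = (30)²/58 = 450/29.
Since d² < r², the line cuts the circle twice.

secant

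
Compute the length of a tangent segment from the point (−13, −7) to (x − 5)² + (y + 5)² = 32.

2√74

Centre (5, −5), r² = 32. |PO|² = (−18)² + (−2)² = 328.
Power of the point: PT² = |PO|² − r² = 296, so PT = 2√74.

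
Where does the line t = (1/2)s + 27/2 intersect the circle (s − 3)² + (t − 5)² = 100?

(−5, 11) and (3, 15)

Express t = (27 + s)/2 and substitute into the circle:
5s² + 10s − 75 = 0  ⟹  s² + 2s − 15 = 0
s = 3 or s = −5, giving (3, 15) and (−5, 11).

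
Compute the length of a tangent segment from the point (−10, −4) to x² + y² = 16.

Centre (0, 0), r² = 16. |PO|² = (−10)² + (−4)² = 116.
The tangent meets the radius at right angles, so tangent² = |PO|² − r² = 116 − 16 = 100.

10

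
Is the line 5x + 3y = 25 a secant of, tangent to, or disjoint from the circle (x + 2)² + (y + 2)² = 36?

d² = (5·(−2) + 3·(−2) − (25))²/34 = 1681/34; r² = 36.
Since d² > r², the line lies outside the circle.

disjoint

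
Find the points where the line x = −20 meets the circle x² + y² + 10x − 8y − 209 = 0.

(−20, −1) and (−20, 9)

The line gives x = −20. Substituting into the circle:
y² − 8y − 9 = 0
y = 9 or y = −1, giving (−20, 9) and (−20, −1).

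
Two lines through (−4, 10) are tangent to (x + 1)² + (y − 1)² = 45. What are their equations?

A line y − (10) = m(x − (−4)) is tangent when its distance from (−1, 1) is 3√5:
[m·(3) − (−9)]² = 45(m² + 1)
2m² − 3m − 2 = 0, so m = 2 or m = −1/2.
Through (−4, 10) these give 2x − y = −18 and x + 2y = 16.

2x − y = −18 and x + 2y = 16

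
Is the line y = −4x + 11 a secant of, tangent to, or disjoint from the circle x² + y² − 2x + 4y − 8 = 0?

secant

Centre (1, −2), r² = 13. Distance² from centre to line = (−9)²/17 = 81/17.
Since d² < r², the line cuts the circle twice.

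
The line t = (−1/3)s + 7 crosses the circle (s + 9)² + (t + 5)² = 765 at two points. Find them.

Substitute t = (21 − s)/3:
10s² + 90s − 4860 = 0  ⟹  s² + 9s − 486 = 0
s = 18 or s = −27, giving (18, 1) and (−27, 16).

(−27, 16) and (18, 1)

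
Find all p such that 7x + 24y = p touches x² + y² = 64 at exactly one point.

p = −200 or p = 200

Tangency holds when the distance from the centre (0, 0) to the line equals the radius 8:
|7·0 + 24·0 − p| / √625 = 8
|p| = 8·25, so p = 200 or p = −200.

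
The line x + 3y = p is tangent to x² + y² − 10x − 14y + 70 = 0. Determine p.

Tangency holds when the distance from the centre (5, 7) to the line equals the radius 2:
|1·5 + 3·7 − p| / √10 = 2
|p − (26)| = 2√10.

p = 26 ± 2√10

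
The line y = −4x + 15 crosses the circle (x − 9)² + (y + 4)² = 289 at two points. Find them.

(1, 11) and (9, −21)

Substitute y = −4x + 15:
17x² − 170x + 153 = 0  ⟹  x² − 10x + 9 = 0
x = 9 or x = 1, giving (9, −21) and (1, 11).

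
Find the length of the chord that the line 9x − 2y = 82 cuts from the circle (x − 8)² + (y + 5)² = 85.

2√85

The distance from (8, −5) to the line is 0/√85, and r² = 85.
Half the chord is √(r² − d²) = √(85), so the full chord is 2√85.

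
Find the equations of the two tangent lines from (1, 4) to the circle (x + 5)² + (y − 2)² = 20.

Let a tangent through (1, 4) have slope m. Its distance from (−5, 2) must equal 2√5:
[m·(−6) − (−2)]² = 20(m² + 1)
2m² − 3m − 2 = 0, so m = −1/2 or m = 2.
With m = −1/2: x + 2y = 9. With m = 2: 2x − y = −2.

x + 2y = 9 and 2x − y = −2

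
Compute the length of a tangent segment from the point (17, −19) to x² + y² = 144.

Centre (0, 0), r² = 144. |PO|² = (17)² + (−19)² = 650.
The tangent meets the radius at right angles, so tangent² = |PO|² − r² = 650 − 144 = 506.

√506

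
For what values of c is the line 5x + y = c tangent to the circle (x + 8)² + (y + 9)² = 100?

For a tangent, require d(centre, line) = r = 10.
|5·(−8) + 1·(−9) − c| / √26 = 10
|c − (−49)| = 10√26.

c = −49 ± 10√26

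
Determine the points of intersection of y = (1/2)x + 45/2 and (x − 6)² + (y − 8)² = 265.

Substitute y = (45 + x)/2:
5x² + 10x − 75 = 0  ⟹  x² + 2x − 15 = 0
x = 3 or x = −5, giving (3, 24) and (−5, 20).

(−5, 20) and (3, 24)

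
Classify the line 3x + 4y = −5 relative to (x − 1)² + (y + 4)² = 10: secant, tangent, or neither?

Centre (1, −4), r² = 10. Distance² from centre to line = (−8)²/25 = 64/25.
Since d² < r², the line cuts the circle twice.

secant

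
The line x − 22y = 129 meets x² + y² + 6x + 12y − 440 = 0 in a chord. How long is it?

2√485

Express y = (−129 + x)/22 and substitute into the circle:
485x² + 2910x − 230375 = 0  ⟹  x² + 6x − 475 = 0
x = 19 or x = −25, giving (19, −5) and (−25, −7).
|(19, −5) − (−25, −7)| = √((44)² + (2)²) = 2√485.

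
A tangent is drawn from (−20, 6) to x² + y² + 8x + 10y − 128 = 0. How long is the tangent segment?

With centre O = (−4, −5), |OP|² = 377 and r² = 169.
The tangent meets the radius at right angles, so tangent² = |PO|² − r² = 377 − 169 = 208.

4√13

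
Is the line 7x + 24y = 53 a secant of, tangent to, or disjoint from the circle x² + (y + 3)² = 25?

tangent

Centre (0, −3), r² = 25. Distance² from centre to line = (−125)²/625 = 25.
Since d² = r², the line is tangent.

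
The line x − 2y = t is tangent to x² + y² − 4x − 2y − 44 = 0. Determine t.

t = ±7√5

For a tangent, require d(centre, line) = r = 7.
|1·2 − 2·1 − t| / √5 = 7
|t| = 7√5.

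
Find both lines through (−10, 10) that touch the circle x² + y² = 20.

A line y − (10) = m(x − (−10)) is tangent when its distance from (0, 0) is 2√5:
[m·(10) − (−10)]² = 20(m² + 1)
2m² + 5m + 2 = 0, so m = −2 or m = −1/2.
With m = −2: 2x + y = −10. With m = −1/2: x + 2y = 10.

2x + y = −10 and x + 2y = 10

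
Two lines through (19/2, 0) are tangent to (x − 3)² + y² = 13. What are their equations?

A line y − (0) = m(x − (19/2)) is tangent when its distance from (3, 0) is √13:
[m·(−13/2) − (0)]² = 13(m² + 1)
9m² − 4 = 0, so m = −2/3 or m = 2/3.
Through (19/2, 0) these give 2x + 3y = 19 and 2x − 3y = 19.

2x + 3y = 19 and 2x − 3y = 19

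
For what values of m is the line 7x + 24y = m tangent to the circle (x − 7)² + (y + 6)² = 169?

For a tangent, require d(centre, line) = r = 13.
|7·7 + 24·(−6) − m| / √625 = 13
|m − (−95)| = 13·25, so m = 230 or m = −420.

m = −420 or m = 230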